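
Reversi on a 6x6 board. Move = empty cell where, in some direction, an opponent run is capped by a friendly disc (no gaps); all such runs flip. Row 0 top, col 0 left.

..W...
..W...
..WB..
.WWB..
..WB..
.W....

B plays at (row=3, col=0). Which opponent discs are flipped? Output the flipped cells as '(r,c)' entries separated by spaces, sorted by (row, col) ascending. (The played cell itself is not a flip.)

Dir NW: edge -> no flip
Dir N: first cell '.' (not opp) -> no flip
Dir NE: first cell '.' (not opp) -> no flip
Dir W: edge -> no flip
Dir E: opp run (3,1) (3,2) capped by B -> flip
Dir SW: edge -> no flip
Dir S: first cell '.' (not opp) -> no flip
Dir SE: first cell '.' (not opp) -> no flip

Answer: (3,1) (3,2)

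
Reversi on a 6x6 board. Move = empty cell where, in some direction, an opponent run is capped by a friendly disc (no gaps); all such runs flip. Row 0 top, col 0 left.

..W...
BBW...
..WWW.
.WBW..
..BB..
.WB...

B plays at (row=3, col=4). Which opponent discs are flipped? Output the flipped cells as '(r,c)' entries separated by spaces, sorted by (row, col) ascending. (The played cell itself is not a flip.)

Answer: (3,3)

Derivation:
Dir NW: opp run (2,3) (1,2), next='.' -> no flip
Dir N: opp run (2,4), next='.' -> no flip
Dir NE: first cell '.' (not opp) -> no flip
Dir W: opp run (3,3) capped by B -> flip
Dir E: first cell '.' (not opp) -> no flip
Dir SW: first cell 'B' (not opp) -> no flip
Dir S: first cell '.' (not opp) -> no flip
Dir SE: first cell '.' (not opp) -> no flip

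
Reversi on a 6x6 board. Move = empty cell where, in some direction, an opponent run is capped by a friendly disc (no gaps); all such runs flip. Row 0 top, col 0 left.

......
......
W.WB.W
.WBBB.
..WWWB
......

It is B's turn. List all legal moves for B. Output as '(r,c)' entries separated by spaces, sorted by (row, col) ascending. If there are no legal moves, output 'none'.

Answer: (1,1) (1,2) (2,1) (3,0) (4,1) (5,1) (5,2) (5,3) (5,4) (5,5)

Derivation:
(1,0): no bracket -> illegal
(1,1): flips 1 -> legal
(1,2): flips 1 -> legal
(1,3): no bracket -> illegal
(1,4): no bracket -> illegal
(1,5): no bracket -> illegal
(2,1): flips 1 -> legal
(2,4): no bracket -> illegal
(3,0): flips 1 -> legal
(3,5): no bracket -> illegal
(4,0): no bracket -> illegal
(4,1): flips 3 -> legal
(5,1): flips 1 -> legal
(5,2): flips 2 -> legal
(5,3): flips 1 -> legal
(5,4): flips 2 -> legal
(5,5): flips 1 -> legal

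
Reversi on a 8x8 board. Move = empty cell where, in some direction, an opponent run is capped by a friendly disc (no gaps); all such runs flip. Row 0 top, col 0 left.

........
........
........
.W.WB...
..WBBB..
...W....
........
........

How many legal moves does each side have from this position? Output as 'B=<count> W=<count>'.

Answer: B=6 W=3

Derivation:
-- B to move --
(2,0): no bracket -> illegal
(2,1): no bracket -> illegal
(2,2): flips 1 -> legal
(2,3): flips 1 -> legal
(2,4): no bracket -> illegal
(3,0): no bracket -> illegal
(3,2): flips 1 -> legal
(4,0): no bracket -> illegal
(4,1): flips 1 -> legal
(5,1): no bracket -> illegal
(5,2): no bracket -> illegal
(5,4): no bracket -> illegal
(6,2): flips 1 -> legal
(6,3): flips 1 -> legal
(6,4): no bracket -> illegal
B mobility = 6
-- W to move --
(2,3): no bracket -> illegal
(2,4): no bracket -> illegal
(2,5): no bracket -> illegal
(3,2): no bracket -> illegal
(3,5): flips 2 -> legal
(3,6): no bracket -> illegal
(4,6): flips 3 -> legal
(5,2): no bracket -> illegal
(5,4): no bracket -> illegal
(5,5): flips 1 -> legal
(5,6): no bracket -> illegal
W mobility = 3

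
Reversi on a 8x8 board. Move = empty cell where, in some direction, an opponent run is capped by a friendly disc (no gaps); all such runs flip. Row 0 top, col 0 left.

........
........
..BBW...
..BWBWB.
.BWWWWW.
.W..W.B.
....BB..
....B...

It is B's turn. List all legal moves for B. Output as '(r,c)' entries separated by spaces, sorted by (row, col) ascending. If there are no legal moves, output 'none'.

Answer: (1,4) (2,5) (4,7) (5,2) (5,3) (5,5) (6,1) (6,3)

Derivation:
(1,3): no bracket -> illegal
(1,4): flips 1 -> legal
(1,5): no bracket -> illegal
(2,5): flips 1 -> legal
(2,6): no bracket -> illegal
(3,1): no bracket -> illegal
(3,7): no bracket -> illegal
(4,0): no bracket -> illegal
(4,7): flips 5 -> legal
(5,0): no bracket -> illegal
(5,2): flips 2 -> legal
(5,3): flips 2 -> legal
(5,5): flips 2 -> legal
(5,7): no bracket -> illegal
(6,0): no bracket -> illegal
(6,1): flips 1 -> legal
(6,2): no bracket -> illegal
(6,3): flips 2 -> legal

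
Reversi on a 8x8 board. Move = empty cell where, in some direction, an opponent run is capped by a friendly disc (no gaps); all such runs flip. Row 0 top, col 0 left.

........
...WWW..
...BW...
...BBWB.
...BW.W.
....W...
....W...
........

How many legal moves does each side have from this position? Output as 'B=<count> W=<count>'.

Answer: B=10 W=6

Derivation:
-- B to move --
(0,2): no bracket -> illegal
(0,3): flips 1 -> legal
(0,4): flips 2 -> legal
(0,5): flips 1 -> legal
(0,6): flips 2 -> legal
(1,2): no bracket -> illegal
(1,6): no bracket -> illegal
(2,2): no bracket -> illegal
(2,5): flips 1 -> legal
(2,6): no bracket -> illegal
(3,7): no bracket -> illegal
(4,5): flips 1 -> legal
(4,7): no bracket -> illegal
(5,3): no bracket -> illegal
(5,5): flips 1 -> legal
(5,6): flips 1 -> legal
(5,7): no bracket -> illegal
(6,3): no bracket -> illegal
(6,5): flips 1 -> legal
(7,3): no bracket -> illegal
(7,4): flips 3 -> legal
(7,5): no bracket -> illegal
B mobility = 10
-- W to move --
(1,2): no bracket -> illegal
(2,2): flips 2 -> legal
(2,5): no bracket -> illegal
(2,6): flips 1 -> legal
(2,7): no bracket -> illegal
(3,2): flips 4 -> legal
(3,7): flips 1 -> legal
(4,2): flips 2 -> legal
(4,5): no bracket -> illegal
(4,7): no bracket -> illegal
(5,2): no bracket -> illegal
(5,3): flips 3 -> legal
W mobility = 6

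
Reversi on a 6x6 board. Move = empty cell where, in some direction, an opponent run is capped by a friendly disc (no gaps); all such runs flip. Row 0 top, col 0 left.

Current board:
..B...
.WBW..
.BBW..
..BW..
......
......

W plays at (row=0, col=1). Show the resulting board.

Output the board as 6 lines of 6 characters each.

Answer: .WB...
.WWW..
.BBW..
..BW..
......
......

Derivation:
Place W at (0,1); scan 8 dirs for brackets.
Dir NW: edge -> no flip
Dir N: edge -> no flip
Dir NE: edge -> no flip
Dir W: first cell '.' (not opp) -> no flip
Dir E: opp run (0,2), next='.' -> no flip
Dir SW: first cell '.' (not opp) -> no flip
Dir S: first cell 'W' (not opp) -> no flip
Dir SE: opp run (1,2) capped by W -> flip
All flips: (1,2)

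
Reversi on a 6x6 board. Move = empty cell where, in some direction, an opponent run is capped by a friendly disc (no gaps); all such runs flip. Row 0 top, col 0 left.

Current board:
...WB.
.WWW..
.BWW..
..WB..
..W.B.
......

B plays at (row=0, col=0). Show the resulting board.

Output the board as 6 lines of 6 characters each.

Place B at (0,0); scan 8 dirs for brackets.
Dir NW: edge -> no flip
Dir N: edge -> no flip
Dir NE: edge -> no flip
Dir W: edge -> no flip
Dir E: first cell '.' (not opp) -> no flip
Dir SW: edge -> no flip
Dir S: first cell '.' (not opp) -> no flip
Dir SE: opp run (1,1) (2,2) capped by B -> flip
All flips: (1,1) (2,2)

Answer: B..WB.
.BWW..
.BBW..
..WB..
..W.B.
......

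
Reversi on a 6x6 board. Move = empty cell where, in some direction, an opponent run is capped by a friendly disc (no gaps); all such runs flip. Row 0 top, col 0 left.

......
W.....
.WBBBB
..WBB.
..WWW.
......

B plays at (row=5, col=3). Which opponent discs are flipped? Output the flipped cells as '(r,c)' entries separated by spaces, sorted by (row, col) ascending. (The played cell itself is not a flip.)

Answer: (4,3)

Derivation:
Dir NW: opp run (4,2), next='.' -> no flip
Dir N: opp run (4,3) capped by B -> flip
Dir NE: opp run (4,4), next='.' -> no flip
Dir W: first cell '.' (not opp) -> no flip
Dir E: first cell '.' (not opp) -> no flip
Dir SW: edge -> no flip
Dir S: edge -> no flip
Dir SE: edge -> no flip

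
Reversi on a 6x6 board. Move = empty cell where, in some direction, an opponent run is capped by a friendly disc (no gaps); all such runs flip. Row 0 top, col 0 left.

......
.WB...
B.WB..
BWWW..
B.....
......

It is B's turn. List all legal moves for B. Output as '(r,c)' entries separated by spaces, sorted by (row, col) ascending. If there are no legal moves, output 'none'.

Answer: (0,2) (1,0) (1,3) (2,1) (3,4) (4,1) (4,2) (4,3)

Derivation:
(0,0): no bracket -> illegal
(0,1): no bracket -> illegal
(0,2): flips 1 -> legal
(1,0): flips 1 -> legal
(1,3): flips 2 -> legal
(2,1): flips 1 -> legal
(2,4): no bracket -> illegal
(3,4): flips 3 -> legal
(4,1): flips 1 -> legal
(4,2): flips 3 -> legal
(4,3): flips 1 -> legal
(4,4): no bracket -> illegal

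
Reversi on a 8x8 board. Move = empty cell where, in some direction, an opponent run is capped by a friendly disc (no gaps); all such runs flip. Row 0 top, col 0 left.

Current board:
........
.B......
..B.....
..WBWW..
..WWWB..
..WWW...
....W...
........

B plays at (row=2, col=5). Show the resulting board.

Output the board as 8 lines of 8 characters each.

Place B at (2,5); scan 8 dirs for brackets.
Dir NW: first cell '.' (not opp) -> no flip
Dir N: first cell '.' (not opp) -> no flip
Dir NE: first cell '.' (not opp) -> no flip
Dir W: first cell '.' (not opp) -> no flip
Dir E: first cell '.' (not opp) -> no flip
Dir SW: opp run (3,4) (4,3) (5,2), next='.' -> no flip
Dir S: opp run (3,5) capped by B -> flip
Dir SE: first cell '.' (not opp) -> no flip
All flips: (3,5)

Answer: ........
.B......
..B..B..
..WBWB..
..WWWB..
..WWW...
....W...
........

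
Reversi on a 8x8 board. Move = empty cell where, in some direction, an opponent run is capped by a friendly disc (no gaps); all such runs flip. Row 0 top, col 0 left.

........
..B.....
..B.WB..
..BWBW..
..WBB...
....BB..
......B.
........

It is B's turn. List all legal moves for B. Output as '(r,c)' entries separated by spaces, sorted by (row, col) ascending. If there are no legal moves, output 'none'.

Answer: (1,4) (2,3) (2,6) (3,6) (4,1) (4,5) (5,2)

Derivation:
(1,3): no bracket -> illegal
(1,4): flips 1 -> legal
(1,5): no bracket -> illegal
(2,3): flips 2 -> legal
(2,6): flips 1 -> legal
(3,1): no bracket -> illegal
(3,6): flips 1 -> legal
(4,1): flips 1 -> legal
(4,5): flips 1 -> legal
(4,6): no bracket -> illegal
(5,1): no bracket -> illegal
(5,2): flips 1 -> legal
(5,3): no bracket -> illegal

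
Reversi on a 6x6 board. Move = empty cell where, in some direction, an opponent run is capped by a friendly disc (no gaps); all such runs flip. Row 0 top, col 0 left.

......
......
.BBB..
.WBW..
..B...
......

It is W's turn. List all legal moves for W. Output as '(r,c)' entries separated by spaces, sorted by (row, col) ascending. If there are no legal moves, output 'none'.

(1,0): no bracket -> illegal
(1,1): flips 2 -> legal
(1,2): no bracket -> illegal
(1,3): flips 2 -> legal
(1,4): no bracket -> illegal
(2,0): no bracket -> illegal
(2,4): no bracket -> illegal
(3,0): no bracket -> illegal
(3,4): no bracket -> illegal
(4,1): no bracket -> illegal
(4,3): no bracket -> illegal
(5,1): flips 1 -> legal
(5,2): no bracket -> illegal
(5,3): flips 1 -> legal

Answer: (1,1) (1,3) (5,1) (5,3)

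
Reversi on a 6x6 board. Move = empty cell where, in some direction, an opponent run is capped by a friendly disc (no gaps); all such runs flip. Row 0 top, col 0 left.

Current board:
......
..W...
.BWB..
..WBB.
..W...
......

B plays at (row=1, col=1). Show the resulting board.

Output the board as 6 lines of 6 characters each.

Answer: ......
.BW...
.BBB..
..WBB.
..W...
......

Derivation:
Place B at (1,1); scan 8 dirs for brackets.
Dir NW: first cell '.' (not opp) -> no flip
Dir N: first cell '.' (not opp) -> no flip
Dir NE: first cell '.' (not opp) -> no flip
Dir W: first cell '.' (not opp) -> no flip
Dir E: opp run (1,2), next='.' -> no flip
Dir SW: first cell '.' (not opp) -> no flip
Dir S: first cell 'B' (not opp) -> no flip
Dir SE: opp run (2,2) capped by B -> flip
All flips: (2,2)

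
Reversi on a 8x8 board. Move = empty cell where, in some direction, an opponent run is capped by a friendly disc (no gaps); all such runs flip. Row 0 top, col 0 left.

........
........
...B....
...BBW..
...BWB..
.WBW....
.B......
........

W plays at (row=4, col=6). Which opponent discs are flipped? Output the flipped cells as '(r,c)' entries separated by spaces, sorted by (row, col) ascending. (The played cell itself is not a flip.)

Dir NW: first cell 'W' (not opp) -> no flip
Dir N: first cell '.' (not opp) -> no flip
Dir NE: first cell '.' (not opp) -> no flip
Dir W: opp run (4,5) capped by W -> flip
Dir E: first cell '.' (not opp) -> no flip
Dir SW: first cell '.' (not opp) -> no flip
Dir S: first cell '.' (not opp) -> no flip
Dir SE: first cell '.' (not opp) -> no flip

Answer: (4,5)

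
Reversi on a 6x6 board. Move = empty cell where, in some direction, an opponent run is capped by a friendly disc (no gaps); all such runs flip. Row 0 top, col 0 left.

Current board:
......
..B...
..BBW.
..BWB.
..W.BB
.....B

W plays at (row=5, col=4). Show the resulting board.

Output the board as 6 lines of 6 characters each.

Place W at (5,4); scan 8 dirs for brackets.
Dir NW: first cell '.' (not opp) -> no flip
Dir N: opp run (4,4) (3,4) capped by W -> flip
Dir NE: opp run (4,5), next=edge -> no flip
Dir W: first cell '.' (not opp) -> no flip
Dir E: opp run (5,5), next=edge -> no flip
Dir SW: edge -> no flip
Dir S: edge -> no flip
Dir SE: edge -> no flip
All flips: (3,4) (4,4)

Answer: ......
..B...
..BBW.
..BWW.
..W.WB
....WB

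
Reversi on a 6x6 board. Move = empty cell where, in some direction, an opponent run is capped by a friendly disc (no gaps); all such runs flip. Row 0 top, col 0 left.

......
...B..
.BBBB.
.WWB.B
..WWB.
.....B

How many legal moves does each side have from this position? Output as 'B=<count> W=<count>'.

Answer: B=7 W=9

Derivation:
-- B to move --
(2,0): no bracket -> illegal
(3,0): flips 2 -> legal
(3,4): no bracket -> illegal
(4,0): flips 1 -> legal
(4,1): flips 4 -> legal
(5,1): flips 1 -> legal
(5,2): flips 2 -> legal
(5,3): flips 1 -> legal
(5,4): flips 2 -> legal
B mobility = 7
-- W to move --
(0,2): no bracket -> illegal
(0,3): flips 3 -> legal
(0,4): flips 2 -> legal
(1,0): flips 1 -> legal
(1,1): flips 1 -> legal
(1,2): flips 1 -> legal
(1,4): flips 1 -> legal
(1,5): flips 2 -> legal
(2,0): no bracket -> illegal
(2,5): no bracket -> illegal
(3,0): no bracket -> illegal
(3,4): flips 1 -> legal
(4,5): flips 1 -> legal
(5,3): no bracket -> illegal
(5,4): no bracket -> illegal
W mobility = 9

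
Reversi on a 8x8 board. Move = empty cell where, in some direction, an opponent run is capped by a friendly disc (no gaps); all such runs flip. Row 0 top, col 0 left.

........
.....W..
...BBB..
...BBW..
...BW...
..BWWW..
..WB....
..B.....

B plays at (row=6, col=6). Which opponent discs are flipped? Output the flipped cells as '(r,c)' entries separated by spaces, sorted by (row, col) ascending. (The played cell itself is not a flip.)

Dir NW: opp run (5,5) (4,4) capped by B -> flip
Dir N: first cell '.' (not opp) -> no flip
Dir NE: first cell '.' (not opp) -> no flip
Dir W: first cell '.' (not opp) -> no flip
Dir E: first cell '.' (not opp) -> no flip
Dir SW: first cell '.' (not opp) -> no flip
Dir S: first cell '.' (not opp) -> no flip
Dir SE: first cell '.' (not opp) -> no flip

Answer: (4,4) (5,5)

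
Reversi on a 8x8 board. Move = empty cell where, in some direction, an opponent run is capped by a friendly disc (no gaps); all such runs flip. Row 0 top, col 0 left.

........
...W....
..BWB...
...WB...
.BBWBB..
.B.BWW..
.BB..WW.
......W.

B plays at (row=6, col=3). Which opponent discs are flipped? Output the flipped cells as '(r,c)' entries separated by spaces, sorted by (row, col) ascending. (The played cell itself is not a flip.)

Answer: (5,4)

Derivation:
Dir NW: first cell '.' (not opp) -> no flip
Dir N: first cell 'B' (not opp) -> no flip
Dir NE: opp run (5,4) capped by B -> flip
Dir W: first cell 'B' (not opp) -> no flip
Dir E: first cell '.' (not opp) -> no flip
Dir SW: first cell '.' (not opp) -> no flip
Dir S: first cell '.' (not opp) -> no flip
Dir SE: first cell '.' (not opp) -> no flip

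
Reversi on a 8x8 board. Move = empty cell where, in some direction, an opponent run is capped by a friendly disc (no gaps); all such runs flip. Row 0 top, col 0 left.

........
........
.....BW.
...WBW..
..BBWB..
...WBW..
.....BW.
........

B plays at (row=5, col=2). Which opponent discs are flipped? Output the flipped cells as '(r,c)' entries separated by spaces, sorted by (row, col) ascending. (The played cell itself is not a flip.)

Answer: (5,3)

Derivation:
Dir NW: first cell '.' (not opp) -> no flip
Dir N: first cell 'B' (not opp) -> no flip
Dir NE: first cell 'B' (not opp) -> no flip
Dir W: first cell '.' (not opp) -> no flip
Dir E: opp run (5,3) capped by B -> flip
Dir SW: first cell '.' (not opp) -> no flip
Dir S: first cell '.' (not opp) -> no flip
Dir SE: first cell '.' (not opp) -> no flip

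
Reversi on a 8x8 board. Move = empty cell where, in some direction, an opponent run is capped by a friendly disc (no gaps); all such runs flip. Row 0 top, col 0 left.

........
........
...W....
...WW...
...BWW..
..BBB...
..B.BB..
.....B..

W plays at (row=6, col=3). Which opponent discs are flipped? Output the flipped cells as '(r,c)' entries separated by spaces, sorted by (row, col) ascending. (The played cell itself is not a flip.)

Answer: (4,3) (5,3) (5,4)

Derivation:
Dir NW: opp run (5,2), next='.' -> no flip
Dir N: opp run (5,3) (4,3) capped by W -> flip
Dir NE: opp run (5,4) capped by W -> flip
Dir W: opp run (6,2), next='.' -> no flip
Dir E: opp run (6,4) (6,5), next='.' -> no flip
Dir SW: first cell '.' (not opp) -> no flip
Dir S: first cell '.' (not opp) -> no flip
Dir SE: first cell '.' (not opp) -> no flip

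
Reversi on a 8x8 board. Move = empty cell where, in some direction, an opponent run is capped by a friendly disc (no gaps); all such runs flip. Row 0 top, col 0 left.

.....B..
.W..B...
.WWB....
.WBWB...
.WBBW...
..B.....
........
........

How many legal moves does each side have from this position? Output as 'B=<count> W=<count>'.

Answer: B=9 W=8

Derivation:
-- B to move --
(0,0): no bracket -> illegal
(0,1): no bracket -> illegal
(0,2): no bracket -> illegal
(1,0): flips 1 -> legal
(1,2): flips 1 -> legal
(1,3): no bracket -> illegal
(2,0): flips 3 -> legal
(2,4): flips 1 -> legal
(3,0): flips 2 -> legal
(3,5): no bracket -> illegal
(4,0): flips 1 -> legal
(4,5): flips 1 -> legal
(5,0): flips 1 -> legal
(5,1): no bracket -> illegal
(5,3): no bracket -> illegal
(5,4): flips 1 -> legal
(5,5): no bracket -> illegal
B mobility = 9
-- W to move --
(0,3): no bracket -> illegal
(0,4): no bracket -> illegal
(0,6): no bracket -> illegal
(1,2): no bracket -> illegal
(1,3): flips 1 -> legal
(1,5): no bracket -> illegal
(1,6): no bracket -> illegal
(2,4): flips 2 -> legal
(2,5): no bracket -> illegal
(3,5): flips 1 -> legal
(4,5): no bracket -> illegal
(5,1): flips 1 -> legal
(5,3): flips 2 -> legal
(5,4): flips 2 -> legal
(6,1): no bracket -> illegal
(6,2): flips 3 -> legal
(6,3): flips 1 -> legal
W mobility = 8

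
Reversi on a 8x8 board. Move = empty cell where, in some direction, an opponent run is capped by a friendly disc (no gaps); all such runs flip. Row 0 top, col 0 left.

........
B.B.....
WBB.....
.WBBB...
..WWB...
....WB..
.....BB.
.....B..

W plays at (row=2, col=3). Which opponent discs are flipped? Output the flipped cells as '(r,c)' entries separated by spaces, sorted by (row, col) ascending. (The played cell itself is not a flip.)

Dir NW: opp run (1,2), next='.' -> no flip
Dir N: first cell '.' (not opp) -> no flip
Dir NE: first cell '.' (not opp) -> no flip
Dir W: opp run (2,2) (2,1) capped by W -> flip
Dir E: first cell '.' (not opp) -> no flip
Dir SW: opp run (3,2), next='.' -> no flip
Dir S: opp run (3,3) capped by W -> flip
Dir SE: opp run (3,4), next='.' -> no flip

Answer: (2,1) (2,2) (3,3)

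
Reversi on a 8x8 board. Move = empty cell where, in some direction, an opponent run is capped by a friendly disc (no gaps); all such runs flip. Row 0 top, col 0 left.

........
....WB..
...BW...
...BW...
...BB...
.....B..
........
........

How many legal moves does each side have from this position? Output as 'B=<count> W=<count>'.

-- B to move --
(0,3): no bracket -> illegal
(0,4): flips 3 -> legal
(0,5): flips 1 -> legal
(1,3): flips 1 -> legal
(2,5): flips 2 -> legal
(3,5): flips 1 -> legal
(4,5): flips 1 -> legal
B mobility = 6
-- W to move --
(0,4): no bracket -> illegal
(0,5): no bracket -> illegal
(0,6): flips 1 -> legal
(1,2): flips 1 -> legal
(1,3): no bracket -> illegal
(1,6): flips 1 -> legal
(2,2): flips 1 -> legal
(2,5): no bracket -> illegal
(2,6): no bracket -> illegal
(3,2): flips 2 -> legal
(3,5): no bracket -> illegal
(4,2): flips 1 -> legal
(4,5): no bracket -> illegal
(4,6): no bracket -> illegal
(5,2): flips 1 -> legal
(5,3): no bracket -> illegal
(5,4): flips 1 -> legal
(5,6): no bracket -> illegal
(6,4): no bracket -> illegal
(6,5): no bracket -> illegal
(6,6): no bracket -> illegal
W mobility = 8

Answer: B=6 W=8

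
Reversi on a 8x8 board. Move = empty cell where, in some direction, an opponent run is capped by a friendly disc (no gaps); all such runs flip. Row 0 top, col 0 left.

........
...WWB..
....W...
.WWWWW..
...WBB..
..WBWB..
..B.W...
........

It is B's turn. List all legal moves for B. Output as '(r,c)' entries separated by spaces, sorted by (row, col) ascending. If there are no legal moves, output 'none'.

(0,2): no bracket -> illegal
(0,3): no bracket -> illegal
(0,4): flips 3 -> legal
(0,5): no bracket -> illegal
(1,2): flips 2 -> legal
(2,0): no bracket -> illegal
(2,1): no bracket -> illegal
(2,2): flips 1 -> legal
(2,3): flips 3 -> legal
(2,5): flips 1 -> legal
(2,6): flips 1 -> legal
(3,0): no bracket -> illegal
(3,6): no bracket -> illegal
(4,0): no bracket -> illegal
(4,1): no bracket -> illegal
(4,2): flips 4 -> legal
(4,6): no bracket -> illegal
(5,1): flips 1 -> legal
(6,1): no bracket -> illegal
(6,3): flips 1 -> legal
(6,5): no bracket -> illegal
(7,3): flips 1 -> legal
(7,4): flips 2 -> legal
(7,5): flips 1 -> legal

Answer: (0,4) (1,2) (2,2) (2,3) (2,5) (2,6) (4,2) (5,1) (6,3) (7,3) (7,4) (7,5)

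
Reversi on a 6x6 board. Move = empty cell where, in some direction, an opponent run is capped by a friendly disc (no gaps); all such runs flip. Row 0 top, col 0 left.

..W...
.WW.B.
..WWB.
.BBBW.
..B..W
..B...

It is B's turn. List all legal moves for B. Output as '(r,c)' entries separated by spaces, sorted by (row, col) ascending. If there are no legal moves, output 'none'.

Answer: (0,0) (1,3) (2,1) (3,5) (4,4)

Derivation:
(0,0): flips 2 -> legal
(0,1): no bracket -> illegal
(0,3): no bracket -> illegal
(1,0): no bracket -> illegal
(1,3): flips 2 -> legal
(2,0): no bracket -> illegal
(2,1): flips 2 -> legal
(2,5): no bracket -> illegal
(3,5): flips 1 -> legal
(4,3): no bracket -> illegal
(4,4): flips 1 -> legal
(5,4): no bracket -> illegal
(5,5): no bracket -> illegal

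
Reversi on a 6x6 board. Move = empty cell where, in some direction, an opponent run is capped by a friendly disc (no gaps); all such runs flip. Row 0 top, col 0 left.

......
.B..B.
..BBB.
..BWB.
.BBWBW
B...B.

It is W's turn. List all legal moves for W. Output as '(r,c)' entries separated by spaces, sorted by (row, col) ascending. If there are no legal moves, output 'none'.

Answer: (0,0) (1,2) (1,3) (1,5) (2,1) (2,5) (3,1) (3,5) (4,0) (5,1) (5,5)

Derivation:
(0,0): flips 2 -> legal
(0,1): no bracket -> illegal
(0,2): no bracket -> illegal
(0,3): no bracket -> illegal
(0,4): no bracket -> illegal
(0,5): no bracket -> illegal
(1,0): no bracket -> illegal
(1,2): flips 2 -> legal
(1,3): flips 1 -> legal
(1,5): flips 1 -> legal
(2,0): no bracket -> illegal
(2,1): flips 1 -> legal
(2,5): flips 1 -> legal
(3,0): no bracket -> illegal
(3,1): flips 1 -> legal
(3,5): flips 1 -> legal
(4,0): flips 2 -> legal
(5,1): flips 1 -> legal
(5,2): no bracket -> illegal
(5,3): no bracket -> illegal
(5,5): flips 1 -> legal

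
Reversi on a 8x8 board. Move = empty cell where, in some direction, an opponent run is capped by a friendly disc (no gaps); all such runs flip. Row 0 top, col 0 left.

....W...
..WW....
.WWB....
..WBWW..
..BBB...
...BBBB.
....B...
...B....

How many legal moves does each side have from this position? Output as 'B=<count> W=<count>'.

Answer: B=13 W=8

Derivation:
-- B to move --
(0,1): flips 1 -> legal
(0,2): flips 3 -> legal
(0,3): flips 1 -> legal
(0,5): no bracket -> illegal
(1,0): flips 2 -> legal
(1,1): flips 1 -> legal
(1,4): no bracket -> illegal
(1,5): no bracket -> illegal
(2,0): flips 2 -> legal
(2,4): flips 1 -> legal
(2,5): flips 1 -> legal
(2,6): flips 1 -> legal
(3,0): no bracket -> illegal
(3,1): flips 1 -> legal
(3,6): flips 2 -> legal
(4,1): flips 1 -> legal
(4,5): flips 1 -> legal
(4,6): no bracket -> illegal
B mobility = 13
-- W to move --
(1,4): flips 1 -> legal
(2,4): flips 1 -> legal
(3,1): no bracket -> illegal
(4,1): no bracket -> illegal
(4,5): no bracket -> illegal
(4,6): no bracket -> illegal
(4,7): no bracket -> illegal
(5,1): no bracket -> illegal
(5,2): flips 2 -> legal
(5,7): no bracket -> illegal
(6,2): flips 2 -> legal
(6,3): flips 4 -> legal
(6,5): flips 2 -> legal
(6,6): flips 3 -> legal
(6,7): no bracket -> illegal
(7,2): no bracket -> illegal
(7,4): flips 3 -> legal
(7,5): no bracket -> illegal
W mobility = 8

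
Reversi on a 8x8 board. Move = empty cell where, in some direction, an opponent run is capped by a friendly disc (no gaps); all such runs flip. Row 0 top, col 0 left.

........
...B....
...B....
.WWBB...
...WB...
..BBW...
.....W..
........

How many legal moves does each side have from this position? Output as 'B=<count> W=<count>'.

-- B to move --
(2,0): no bracket -> illegal
(2,1): no bracket -> illegal
(2,2): no bracket -> illegal
(3,0): flips 2 -> legal
(4,0): no bracket -> illegal
(4,1): flips 1 -> legal
(4,2): flips 1 -> legal
(4,5): no bracket -> illegal
(5,5): flips 1 -> legal
(5,6): no bracket -> illegal
(6,3): no bracket -> illegal
(6,4): flips 1 -> legal
(6,6): no bracket -> illegal
(7,4): no bracket -> illegal
(7,5): no bracket -> illegal
(7,6): no bracket -> illegal
B mobility = 5
-- W to move --
(0,2): no bracket -> illegal
(0,3): flips 3 -> legal
(0,4): no bracket -> illegal
(1,2): no bracket -> illegal
(1,4): flips 1 -> legal
(2,2): no bracket -> illegal
(2,4): flips 2 -> legal
(2,5): flips 1 -> legal
(3,5): flips 2 -> legal
(4,1): no bracket -> illegal
(4,2): no bracket -> illegal
(4,5): flips 1 -> legal
(5,1): flips 2 -> legal
(5,5): no bracket -> illegal
(6,1): flips 1 -> legal
(6,2): no bracket -> illegal
(6,3): flips 1 -> legal
(6,4): no bracket -> illegal
W mobility = 9

Answer: B=5 W=9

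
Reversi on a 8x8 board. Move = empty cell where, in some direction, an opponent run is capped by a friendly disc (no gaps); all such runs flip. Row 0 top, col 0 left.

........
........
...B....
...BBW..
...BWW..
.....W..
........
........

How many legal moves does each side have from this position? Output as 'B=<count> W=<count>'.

-- B to move --
(2,4): no bracket -> illegal
(2,5): no bracket -> illegal
(2,6): no bracket -> illegal
(3,6): flips 1 -> legal
(4,6): flips 2 -> legal
(5,3): no bracket -> illegal
(5,4): flips 1 -> legal
(5,6): flips 1 -> legal
(6,4): no bracket -> illegal
(6,5): no bracket -> illegal
(6,6): flips 2 -> legal
B mobility = 5
-- W to move --
(1,2): flips 2 -> legal
(1,3): no bracket -> illegal
(1,4): no bracket -> illegal
(2,2): flips 1 -> legal
(2,4): flips 1 -> legal
(2,5): no bracket -> illegal
(3,2): flips 2 -> legal
(4,2): flips 1 -> legal
(5,2): no bracket -> illegal
(5,3): no bracket -> illegal
(5,4): no bracket -> illegal
W mobility = 5

Answer: B=5 W=5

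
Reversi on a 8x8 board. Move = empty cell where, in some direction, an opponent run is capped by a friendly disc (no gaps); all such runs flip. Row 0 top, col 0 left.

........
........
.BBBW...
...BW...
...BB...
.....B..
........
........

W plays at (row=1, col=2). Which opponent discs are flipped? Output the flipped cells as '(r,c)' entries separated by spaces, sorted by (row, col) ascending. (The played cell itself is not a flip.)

Answer: (2,3)

Derivation:
Dir NW: first cell '.' (not opp) -> no flip
Dir N: first cell '.' (not opp) -> no flip
Dir NE: first cell '.' (not opp) -> no flip
Dir W: first cell '.' (not opp) -> no flip
Dir E: first cell '.' (not opp) -> no flip
Dir SW: opp run (2,1), next='.' -> no flip
Dir S: opp run (2,2), next='.' -> no flip
Dir SE: opp run (2,3) capped by W -> flip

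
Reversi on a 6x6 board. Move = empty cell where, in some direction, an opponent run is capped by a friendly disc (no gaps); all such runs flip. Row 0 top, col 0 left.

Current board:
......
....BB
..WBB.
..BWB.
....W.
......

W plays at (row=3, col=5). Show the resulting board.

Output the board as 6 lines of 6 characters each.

Place W at (3,5); scan 8 dirs for brackets.
Dir NW: opp run (2,4), next='.' -> no flip
Dir N: first cell '.' (not opp) -> no flip
Dir NE: edge -> no flip
Dir W: opp run (3,4) capped by W -> flip
Dir E: edge -> no flip
Dir SW: first cell 'W' (not opp) -> no flip
Dir S: first cell '.' (not opp) -> no flip
Dir SE: edge -> no flip
All flips: (3,4)

Answer: ......
....BB
..WBB.
..BWWW
....W.
......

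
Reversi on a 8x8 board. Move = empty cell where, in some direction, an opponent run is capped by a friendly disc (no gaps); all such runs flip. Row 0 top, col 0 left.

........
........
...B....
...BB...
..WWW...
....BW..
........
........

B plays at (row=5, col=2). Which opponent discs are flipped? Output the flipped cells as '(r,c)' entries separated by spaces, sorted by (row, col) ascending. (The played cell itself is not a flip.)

Dir NW: first cell '.' (not opp) -> no flip
Dir N: opp run (4,2), next='.' -> no flip
Dir NE: opp run (4,3) capped by B -> flip
Dir W: first cell '.' (not opp) -> no flip
Dir E: first cell '.' (not opp) -> no flip
Dir SW: first cell '.' (not opp) -> no flip
Dir S: first cell '.' (not opp) -> no flip
Dir SE: first cell '.' (not opp) -> no flip

Answer: (4,3)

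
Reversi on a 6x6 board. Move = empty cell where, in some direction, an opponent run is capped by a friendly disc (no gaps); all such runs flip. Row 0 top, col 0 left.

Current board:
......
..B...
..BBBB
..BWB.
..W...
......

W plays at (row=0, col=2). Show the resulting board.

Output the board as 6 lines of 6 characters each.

Place W at (0,2); scan 8 dirs for brackets.
Dir NW: edge -> no flip
Dir N: edge -> no flip
Dir NE: edge -> no flip
Dir W: first cell '.' (not opp) -> no flip
Dir E: first cell '.' (not opp) -> no flip
Dir SW: first cell '.' (not opp) -> no flip
Dir S: opp run (1,2) (2,2) (3,2) capped by W -> flip
Dir SE: first cell '.' (not opp) -> no flip
All flips: (1,2) (2,2) (3,2)

Answer: ..W...
..W...
..WBBB
..WWB.
..W...
......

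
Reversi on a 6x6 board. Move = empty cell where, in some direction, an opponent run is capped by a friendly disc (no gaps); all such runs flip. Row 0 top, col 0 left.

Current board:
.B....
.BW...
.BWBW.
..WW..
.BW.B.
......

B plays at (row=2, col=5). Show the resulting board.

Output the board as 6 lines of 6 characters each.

Answer: .B....
.BW...
.BWBBB
..WW..
.BW.B.
......

Derivation:
Place B at (2,5); scan 8 dirs for brackets.
Dir NW: first cell '.' (not opp) -> no flip
Dir N: first cell '.' (not opp) -> no flip
Dir NE: edge -> no flip
Dir W: opp run (2,4) capped by B -> flip
Dir E: edge -> no flip
Dir SW: first cell '.' (not opp) -> no flip
Dir S: first cell '.' (not opp) -> no flip
Dir SE: edge -> no flip
All flips: (2,4)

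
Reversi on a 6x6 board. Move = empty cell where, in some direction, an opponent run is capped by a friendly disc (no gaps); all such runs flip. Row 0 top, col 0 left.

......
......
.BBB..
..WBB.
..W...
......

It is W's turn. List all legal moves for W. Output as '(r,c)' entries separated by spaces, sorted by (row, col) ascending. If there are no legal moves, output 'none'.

Answer: (1,0) (1,2) (1,4) (2,4) (3,5)

Derivation:
(1,0): flips 1 -> legal
(1,1): no bracket -> illegal
(1,2): flips 1 -> legal
(1,3): no bracket -> illegal
(1,4): flips 1 -> legal
(2,0): no bracket -> illegal
(2,4): flips 1 -> legal
(2,5): no bracket -> illegal
(3,0): no bracket -> illegal
(3,1): no bracket -> illegal
(3,5): flips 2 -> legal
(4,3): no bracket -> illegal
(4,4): no bracket -> illegal
(4,5): no bracket -> illegal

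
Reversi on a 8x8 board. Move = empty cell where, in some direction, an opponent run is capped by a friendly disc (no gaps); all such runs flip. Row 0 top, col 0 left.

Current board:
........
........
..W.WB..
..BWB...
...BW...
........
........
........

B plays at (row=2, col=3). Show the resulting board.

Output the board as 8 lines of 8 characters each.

Place B at (2,3); scan 8 dirs for brackets.
Dir NW: first cell '.' (not opp) -> no flip
Dir N: first cell '.' (not opp) -> no flip
Dir NE: first cell '.' (not opp) -> no flip
Dir W: opp run (2,2), next='.' -> no flip
Dir E: opp run (2,4) capped by B -> flip
Dir SW: first cell 'B' (not opp) -> no flip
Dir S: opp run (3,3) capped by B -> flip
Dir SE: first cell 'B' (not opp) -> no flip
All flips: (2,4) (3,3)

Answer: ........
........
..WBBB..
..BBB...
...BW...
........
........
........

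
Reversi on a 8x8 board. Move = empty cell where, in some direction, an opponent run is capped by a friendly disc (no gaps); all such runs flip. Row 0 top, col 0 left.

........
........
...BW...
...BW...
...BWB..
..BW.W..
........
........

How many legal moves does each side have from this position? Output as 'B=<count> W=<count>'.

-- B to move --
(1,3): no bracket -> illegal
(1,4): no bracket -> illegal
(1,5): flips 1 -> legal
(2,5): flips 2 -> legal
(3,5): flips 1 -> legal
(4,2): no bracket -> illegal
(4,6): no bracket -> illegal
(5,4): flips 1 -> legal
(5,6): no bracket -> illegal
(6,2): no bracket -> illegal
(6,3): flips 1 -> legal
(6,4): no bracket -> illegal
(6,5): flips 1 -> legal
(6,6): flips 2 -> legal
B mobility = 7
-- W to move --
(1,2): flips 1 -> legal
(1,3): flips 3 -> legal
(1,4): no bracket -> illegal
(2,2): flips 2 -> legal
(3,2): flips 1 -> legal
(3,5): flips 1 -> legal
(3,6): no bracket -> illegal
(4,1): no bracket -> illegal
(4,2): flips 2 -> legal
(4,6): flips 1 -> legal
(5,1): flips 1 -> legal
(5,4): no bracket -> illegal
(5,6): flips 1 -> legal
(6,1): flips 2 -> legal
(6,2): no bracket -> illegal
(6,3): no bracket -> illegal
W mobility = 10

Answer: B=7 W=10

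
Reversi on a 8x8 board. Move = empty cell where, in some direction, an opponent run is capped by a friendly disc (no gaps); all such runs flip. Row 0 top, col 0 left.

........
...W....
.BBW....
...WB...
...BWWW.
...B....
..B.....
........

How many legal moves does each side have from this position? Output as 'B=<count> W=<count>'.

Answer: B=10 W=8

Derivation:
-- B to move --
(0,2): no bracket -> illegal
(0,3): flips 3 -> legal
(0,4): flips 1 -> legal
(1,2): flips 1 -> legal
(1,4): no bracket -> illegal
(2,4): flips 1 -> legal
(3,2): flips 1 -> legal
(3,5): flips 1 -> legal
(3,6): no bracket -> illegal
(3,7): no bracket -> illegal
(4,2): no bracket -> illegal
(4,7): flips 3 -> legal
(5,4): flips 1 -> legal
(5,5): flips 2 -> legal
(5,6): flips 1 -> legal
(5,7): no bracket -> illegal
B mobility = 10
-- W to move --
(1,0): no bracket -> illegal
(1,1): flips 1 -> legal
(1,2): no bracket -> illegal
(2,0): flips 2 -> legal
(2,4): flips 1 -> legal
(2,5): no bracket -> illegal
(3,0): no bracket -> illegal
(3,1): flips 1 -> legal
(3,2): no bracket -> illegal
(3,5): flips 1 -> legal
(4,2): flips 1 -> legal
(5,1): no bracket -> illegal
(5,2): no bracket -> illegal
(5,4): no bracket -> illegal
(6,1): no bracket -> illegal
(6,3): flips 2 -> legal
(6,4): no bracket -> illegal
(7,1): flips 2 -> legal
(7,2): no bracket -> illegal
(7,3): no bracket -> illegal
W mobility = 8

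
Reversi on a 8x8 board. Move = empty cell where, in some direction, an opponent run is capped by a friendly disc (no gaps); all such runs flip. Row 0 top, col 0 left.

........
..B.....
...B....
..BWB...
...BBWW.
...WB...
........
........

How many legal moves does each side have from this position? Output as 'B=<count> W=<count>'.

Answer: B=7 W=7

Derivation:
-- B to move --
(2,2): flips 1 -> legal
(2,4): no bracket -> illegal
(3,5): no bracket -> illegal
(3,6): flips 1 -> legal
(3,7): no bracket -> illegal
(4,2): no bracket -> illegal
(4,7): flips 2 -> legal
(5,2): flips 1 -> legal
(5,5): no bracket -> illegal
(5,6): flips 1 -> legal
(5,7): no bracket -> illegal
(6,2): flips 1 -> legal
(6,3): flips 1 -> legal
(6,4): no bracket -> illegal
B mobility = 7
-- W to move --
(0,1): flips 3 -> legal
(0,2): no bracket -> illegal
(0,3): no bracket -> illegal
(1,1): no bracket -> illegal
(1,3): flips 1 -> legal
(1,4): no bracket -> illegal
(2,1): no bracket -> illegal
(2,2): no bracket -> illegal
(2,4): no bracket -> illegal
(2,5): no bracket -> illegal
(3,1): flips 1 -> legal
(3,5): flips 2 -> legal
(4,1): no bracket -> illegal
(4,2): flips 2 -> legal
(5,2): no bracket -> illegal
(5,5): flips 2 -> legal
(6,3): flips 1 -> legal
(6,4): no bracket -> illegal
(6,5): no bracket -> illegal
W mobility = 7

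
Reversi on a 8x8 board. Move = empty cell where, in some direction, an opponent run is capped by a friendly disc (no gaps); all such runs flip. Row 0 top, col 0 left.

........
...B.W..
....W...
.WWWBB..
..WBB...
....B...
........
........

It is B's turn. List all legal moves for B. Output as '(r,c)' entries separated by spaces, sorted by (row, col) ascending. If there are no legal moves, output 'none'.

(0,4): no bracket -> illegal
(0,5): no bracket -> illegal
(0,6): no bracket -> illegal
(1,4): flips 1 -> legal
(1,6): no bracket -> illegal
(2,0): no bracket -> illegal
(2,1): flips 1 -> legal
(2,2): flips 1 -> legal
(2,3): flips 1 -> legal
(2,5): no bracket -> illegal
(2,6): no bracket -> illegal
(3,0): flips 3 -> legal
(4,0): no bracket -> illegal
(4,1): flips 1 -> legal
(5,1): no bracket -> illegal
(5,2): no bracket -> illegal
(5,3): no bracket -> illegal

Answer: (1,4) (2,1) (2,2) (2,3) (3,0) (4,1)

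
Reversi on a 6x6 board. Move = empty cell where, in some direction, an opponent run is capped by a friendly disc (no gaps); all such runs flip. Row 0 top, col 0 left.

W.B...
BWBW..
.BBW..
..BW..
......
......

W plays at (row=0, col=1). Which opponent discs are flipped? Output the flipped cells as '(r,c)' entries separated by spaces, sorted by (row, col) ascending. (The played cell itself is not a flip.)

Dir NW: edge -> no flip
Dir N: edge -> no flip
Dir NE: edge -> no flip
Dir W: first cell 'W' (not opp) -> no flip
Dir E: opp run (0,2), next='.' -> no flip
Dir SW: opp run (1,0), next=edge -> no flip
Dir S: first cell 'W' (not opp) -> no flip
Dir SE: opp run (1,2) capped by W -> flip

Answer: (1,2)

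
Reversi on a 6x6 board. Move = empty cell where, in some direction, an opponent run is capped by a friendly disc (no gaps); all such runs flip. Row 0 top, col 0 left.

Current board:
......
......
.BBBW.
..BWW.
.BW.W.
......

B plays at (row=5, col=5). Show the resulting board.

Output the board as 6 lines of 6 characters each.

Answer: ......
......
.BBBW.
..BBW.
.BW.B.
.....B

Derivation:
Place B at (5,5); scan 8 dirs for brackets.
Dir NW: opp run (4,4) (3,3) capped by B -> flip
Dir N: first cell '.' (not opp) -> no flip
Dir NE: edge -> no flip
Dir W: first cell '.' (not opp) -> no flip
Dir E: edge -> no flip
Dir SW: edge -> no flip
Dir S: edge -> no flip
Dir SE: edge -> no flip
All flips: (3,3) (4,4)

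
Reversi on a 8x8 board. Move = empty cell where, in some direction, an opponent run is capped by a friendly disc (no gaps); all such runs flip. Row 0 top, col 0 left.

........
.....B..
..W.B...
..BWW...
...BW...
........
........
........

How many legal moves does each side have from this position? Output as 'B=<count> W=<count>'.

-- B to move --
(1,1): no bracket -> illegal
(1,2): flips 1 -> legal
(1,3): no bracket -> illegal
(2,1): no bracket -> illegal
(2,3): flips 1 -> legal
(2,5): flips 1 -> legal
(3,1): no bracket -> illegal
(3,5): flips 2 -> legal
(4,2): flips 1 -> legal
(4,5): flips 1 -> legal
(5,3): no bracket -> illegal
(5,4): flips 2 -> legal
(5,5): no bracket -> illegal
B mobility = 7
-- W to move --
(0,4): no bracket -> illegal
(0,5): no bracket -> illegal
(0,6): flips 2 -> legal
(1,3): no bracket -> illegal
(1,4): flips 1 -> legal
(1,6): no bracket -> illegal
(2,1): no bracket -> illegal
(2,3): no bracket -> illegal
(2,5): no bracket -> illegal
(2,6): no bracket -> illegal
(3,1): flips 1 -> legal
(3,5): no bracket -> illegal
(4,1): no bracket -> illegal
(4,2): flips 2 -> legal
(5,2): flips 1 -> legal
(5,3): flips 1 -> legal
(5,4): no bracket -> illegal
W mobility = 6

Answer: B=7 W=6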